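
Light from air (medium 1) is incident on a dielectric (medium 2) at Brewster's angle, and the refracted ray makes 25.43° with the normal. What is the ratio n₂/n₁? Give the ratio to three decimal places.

n₂/n₁ ≈ 2.103

At Brewster incidence θ_B = 90° − θ_t = 90° − 25.43° = 64.57°.
tan θ_B = n₂/n₁, so n₂/n₁ = tan 64.57° = 2.103.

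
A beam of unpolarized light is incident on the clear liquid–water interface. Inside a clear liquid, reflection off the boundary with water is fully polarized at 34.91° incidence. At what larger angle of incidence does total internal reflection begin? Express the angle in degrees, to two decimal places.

θ_c ≈ 44.26°

From Brewster, n₂/n₁ = tan θ_B = tan 34.91° = 0.6979.
Then sin θ_c = n₂/n₁ = 0.6979, so θ_c = arcsin 0.6979 = 44.26°.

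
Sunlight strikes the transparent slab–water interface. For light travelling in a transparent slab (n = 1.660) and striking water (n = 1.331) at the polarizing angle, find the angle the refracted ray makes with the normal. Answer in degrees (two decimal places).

θ_t ≈ 51.28°

First find Brewster's angle: tan θ_B = 1.331/1.660 = 0.8018, giving θ_B = 38.72°.
The refracted ray is perpendicular to the reflected ray, so θ_t = 90° − θ_B = 51.28°.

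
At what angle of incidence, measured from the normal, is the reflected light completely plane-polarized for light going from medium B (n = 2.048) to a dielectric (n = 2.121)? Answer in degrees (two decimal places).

θ_B ≈ 46.00°

tan θ_B = n₂/n₁ = 2.121/2.048 = 1.0356.
θ_B = arctan(1.0356) = 46.00°.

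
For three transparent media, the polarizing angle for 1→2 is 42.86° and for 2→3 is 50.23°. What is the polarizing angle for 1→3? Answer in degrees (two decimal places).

θ_B ≈ 48.11°

tan θ_B(1→2) = n₂/n₁ = tan 42.86° = 0.9280.
tan θ_B(2→3) = n₃/n₂ = tan 50.23° = 1.2015.
Multiplying, n₃/n₁ = 0.9280 × 1.2015 = 1.1150, and θ_B(1→3) = arctan 1.1150 = 48.11°.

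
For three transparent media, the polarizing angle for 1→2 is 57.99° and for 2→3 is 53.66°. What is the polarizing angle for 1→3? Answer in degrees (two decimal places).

n₂/n₁ = tan 57.99° = 1.5997 and n₃/n₂ = tan 53.66° = 1.3593.
Multiplying, n₃/n₁ = 1.5997 × 1.3593 = 2.1746, and θ_B(1→3) = arctan 2.1746 = 65.30°.

θ_B ≈ 65.30°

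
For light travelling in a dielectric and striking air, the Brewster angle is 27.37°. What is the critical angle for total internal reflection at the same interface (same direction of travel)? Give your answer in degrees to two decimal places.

θ_c ≈ 31.18°

tan θ_B = n₂/n₁ = tan 27.37° = 0.5177.
Total internal reflection: sin θ_c = n₂/n₁ = 0.5177.
θ_c = arcsin(0.5177) = 31.18°.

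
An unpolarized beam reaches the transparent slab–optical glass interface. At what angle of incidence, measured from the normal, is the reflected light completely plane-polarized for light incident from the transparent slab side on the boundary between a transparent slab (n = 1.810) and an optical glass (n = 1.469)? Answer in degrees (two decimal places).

θ_B ≈ 39.06°

tan θ_B = n₂/n₁ = 1.469/1.810 = 0.8116.
θ_B = arctan(0.8116) = 39.06°.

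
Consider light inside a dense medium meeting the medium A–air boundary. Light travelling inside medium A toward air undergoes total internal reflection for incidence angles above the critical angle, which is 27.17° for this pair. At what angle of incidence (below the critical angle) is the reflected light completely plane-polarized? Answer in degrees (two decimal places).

θ_B ≈ 24.54°

sin θ_c = n₂/n₁, so n₂/n₁ = sin 27.17° = 0.4566.
Brewster: tan θ_B = n₂/n₁ = 0.4566.
θ_B = arctan(0.4566) = 24.54°.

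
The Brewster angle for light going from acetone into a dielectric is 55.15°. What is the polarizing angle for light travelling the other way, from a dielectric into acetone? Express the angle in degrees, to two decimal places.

θ_B' ≈ 34.85°

Reversing the direction swaps n₁ and n₂, so tan θ_B' = 1/tan θ_B and θ_B' = 90° − θ_B.
Hence θ_B' = 90° − 55.15° = 34.85°.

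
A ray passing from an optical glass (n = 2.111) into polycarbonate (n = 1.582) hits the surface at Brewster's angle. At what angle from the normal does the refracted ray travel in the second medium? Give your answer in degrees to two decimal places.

tan θ_B = n₂/n₁ = 1.582/2.111 = 0.7494, so θ_B = 36.85°.
Since θ_B + θ_t = 90° at Brewster incidence, θ_t = 90° − 36.85° = 53.15°.

θ_t ≈ 53.15°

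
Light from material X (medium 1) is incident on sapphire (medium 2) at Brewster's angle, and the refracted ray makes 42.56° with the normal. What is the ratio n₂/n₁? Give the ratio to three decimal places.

n₂/n₁ ≈ 1.089

At Brewster incidence θ_B = 90° − θ_t = 90° − 42.56° = 47.44°.
Then n₂/n₁ = tan θ_B = tan 47.44° = 1.089.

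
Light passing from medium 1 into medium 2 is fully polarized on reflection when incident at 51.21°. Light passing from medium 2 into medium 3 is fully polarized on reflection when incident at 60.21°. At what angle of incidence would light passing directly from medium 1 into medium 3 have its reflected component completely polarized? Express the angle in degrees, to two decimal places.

Each Brewster angle gives a ratio: n₂/n₁ = tan 51.21° = 1.2442, n₃/n₂ = tan 60.21° = 1.7468.
So n₃/n₁ = (n₂/n₁)(n₃/n₂) = 1.2442 × 1.7468 = 2.1734.
θ_B(1→3) = arctan(2.1734) = 65.29°.

θ_B ≈ 65.29°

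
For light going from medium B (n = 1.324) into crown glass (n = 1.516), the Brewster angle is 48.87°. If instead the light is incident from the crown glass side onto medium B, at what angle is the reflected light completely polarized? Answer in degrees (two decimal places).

θ_B' ≈ 41.13°

The two Brewster angles are complementary: θ_B' = 90° − θ_B = 90° − 48.87° = 41.13°.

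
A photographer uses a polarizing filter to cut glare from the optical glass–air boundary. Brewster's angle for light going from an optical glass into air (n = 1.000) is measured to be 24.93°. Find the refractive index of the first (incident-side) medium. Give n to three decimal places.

Full polarization of the reflected beam means tan θ_B = n₂/n₁, where n₁ is the incident medium (an optical glass).
n₁ = n₂ / tan θ_B = 1.000 / tan 24.93° = 2.151.

n ≈ 2.151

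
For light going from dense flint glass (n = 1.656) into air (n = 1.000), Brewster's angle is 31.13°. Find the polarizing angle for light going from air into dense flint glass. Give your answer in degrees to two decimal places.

θ_B' ≈ 58.87°

The two Brewster angles are complementary: θ_B' = 90° − θ_B = 90° − 31.13° = 58.87°.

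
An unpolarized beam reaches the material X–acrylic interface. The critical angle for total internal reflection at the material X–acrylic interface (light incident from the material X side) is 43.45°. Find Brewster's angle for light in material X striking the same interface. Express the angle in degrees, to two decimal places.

θ_B ≈ 34.52°

sin θ_c = n₂/n₁, so n₂/n₁ = sin 43.45° = 0.6877.
Brewster: tan θ_B = n₂/n₁ = 0.6877.
θ_B = arctan(0.6877) = 34.52°.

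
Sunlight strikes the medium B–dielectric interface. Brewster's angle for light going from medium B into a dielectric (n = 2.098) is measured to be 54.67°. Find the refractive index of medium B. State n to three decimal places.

n ≈ 1.487

At Brewster's angle, tan θ_B = n₂/n₁ with n₁ on the incident side (medium B) and n₂ on the transmitted side (a dielectric).
n₁ = n₂ / tan θ_B = 2.098 / tan 54.67° = 1.487.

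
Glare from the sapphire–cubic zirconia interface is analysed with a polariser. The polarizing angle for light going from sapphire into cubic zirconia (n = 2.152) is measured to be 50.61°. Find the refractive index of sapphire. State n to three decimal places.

Brewster's law: tan θ_B = n₂/n₁ (light incident in sapphire, refracted into cubic zirconia).
n₁ = n₂ / tan θ_B = 2.152 / tan 50.61° = 1.767.

n ≈ 1.767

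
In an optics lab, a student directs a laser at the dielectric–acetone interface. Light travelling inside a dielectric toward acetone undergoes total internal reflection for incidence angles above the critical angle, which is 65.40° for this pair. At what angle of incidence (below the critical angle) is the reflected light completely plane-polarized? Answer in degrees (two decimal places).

n₂/n₁ = sin θ_c = sin 65.40° = 0.9092.
tan θ_B equals the same ratio, so θ_B = arctan(0.9092) = 42.28°.

θ_B ≈ 42.28°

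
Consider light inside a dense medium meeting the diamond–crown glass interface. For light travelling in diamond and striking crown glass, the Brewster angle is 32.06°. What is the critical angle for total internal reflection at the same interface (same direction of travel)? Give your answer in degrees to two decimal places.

θ_c ≈ 38.78°

tan θ_B = n₂/n₁ = tan 32.06° = 0.6263.
Total internal reflection: sin θ_c = n₂/n₁ = 0.6263.
θ_c = arcsin(0.6263) = 38.78°.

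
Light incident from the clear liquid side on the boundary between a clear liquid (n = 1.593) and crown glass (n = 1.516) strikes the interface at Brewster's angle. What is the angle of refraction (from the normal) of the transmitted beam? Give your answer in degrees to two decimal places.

θ_t ≈ 46.42°

θ_B = arctan(n₂/n₁) = arctan(1.516/1.593) = 43.58°.
The refracted ray is perpendicular to the reflected ray, so θ_t = 90° − θ_B = 46.42°.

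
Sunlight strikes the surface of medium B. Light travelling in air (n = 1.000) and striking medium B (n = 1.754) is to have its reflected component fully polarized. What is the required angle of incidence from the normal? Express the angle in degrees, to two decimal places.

θ_B ≈ 60.31°

tan θ_B = n₂/n₁ = 1.754/1.000 = 1.7540.
θ_B = arctan(1.7540) = 60.31°.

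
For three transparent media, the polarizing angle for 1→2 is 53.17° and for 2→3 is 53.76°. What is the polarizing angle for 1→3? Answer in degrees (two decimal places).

θ_B ≈ 61.24°

Each Brewster angle gives a ratio: n₂/n₁ = tan 53.17° = 1.3353, n₃/n₂ = tan 53.76° = 1.3643.
n₃/n₁ = 1.8217. Then tan θ_B(1→3) = n₃/n₁, so θ_B(1→3) = arctan(1.8217) = 61.24°.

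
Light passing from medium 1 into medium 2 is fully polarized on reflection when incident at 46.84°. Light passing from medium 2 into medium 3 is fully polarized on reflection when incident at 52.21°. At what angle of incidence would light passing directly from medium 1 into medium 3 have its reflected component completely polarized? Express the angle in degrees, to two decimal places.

n₂/n₁ = tan 46.84° = 1.0664 and n₃/n₂ = tan 52.21° = 1.2897.
Multiplying, n₃/n₁ = 1.0664 × 1.2897 = 1.3753, and θ_B(1→3) = arctan 1.3753 = 53.98°.

θ_B ≈ 53.98°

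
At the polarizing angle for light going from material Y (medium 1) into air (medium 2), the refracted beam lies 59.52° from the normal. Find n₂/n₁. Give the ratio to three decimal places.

At Brewster incidence θ_B = 90° − θ_t = 90° − 59.52° = 30.48°.
Then n₂/n₁ = tan θ_B = tan 30.48° = 0.589.

n₂/n₁ ≈ 0.589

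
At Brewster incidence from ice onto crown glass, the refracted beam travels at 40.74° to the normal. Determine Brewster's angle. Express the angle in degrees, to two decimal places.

Since the reflected and refracted rays are at right angles at the polarizing angle, θ_B + θ_t = 90°.
So θ_B = 90° − θ_t = 90° − 40.74° = 49.26°.

θ_B ≈ 49.26°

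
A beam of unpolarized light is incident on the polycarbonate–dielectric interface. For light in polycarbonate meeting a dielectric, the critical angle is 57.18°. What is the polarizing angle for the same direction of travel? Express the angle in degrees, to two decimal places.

sin θ_c = n₂/n₁, so n₂/n₁ = sin 57.18° = 0.8404.
Brewster: tan θ_B = n₂/n₁ = 0.8404.
θ_B = arctan(0.8404) = 40.04°.

θ_B ≈ 40.04°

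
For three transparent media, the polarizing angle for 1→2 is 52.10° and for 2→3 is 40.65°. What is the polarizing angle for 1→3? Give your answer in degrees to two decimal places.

Each Brewster angle gives a ratio: n₂/n₁ = tan 52.10° = 1.2846, n₃/n₂ = tan 40.65° = 0.8586.
n₃/n₁ = 1.1029. Then tan θ_B(1→3) = n₃/n₁, so θ_B(1→3) = arctan(1.1029) = 47.80°.

θ_B ≈ 47.80°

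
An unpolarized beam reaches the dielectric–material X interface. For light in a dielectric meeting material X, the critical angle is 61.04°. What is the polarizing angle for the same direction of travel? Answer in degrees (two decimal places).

θ_B ≈ 41.18°

n₂/n₁ = sin θ_c = sin 61.04° = 0.8750.
tan θ_B equals the same ratio, so θ_B = arctan(0.8750) = 41.18°.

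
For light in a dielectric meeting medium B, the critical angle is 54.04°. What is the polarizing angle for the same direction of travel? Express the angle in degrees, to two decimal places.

sin θ_c = n₂/n₁, so n₂/n₁ = sin 54.04° = 0.8094.
Brewster: tan θ_B = n₂/n₁ = 0.8094.
θ_B = arctan(0.8094) = 38.99°.

θ_B ≈ 38.99°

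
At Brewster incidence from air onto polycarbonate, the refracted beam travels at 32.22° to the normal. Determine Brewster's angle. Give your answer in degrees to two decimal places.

θ_B ≈ 57.78°

Since the reflected and refracted rays are at right angles at the polarizing angle, θ_B + θ_t = 90°.
θ_B = 90° − 32.22° = 57.78°.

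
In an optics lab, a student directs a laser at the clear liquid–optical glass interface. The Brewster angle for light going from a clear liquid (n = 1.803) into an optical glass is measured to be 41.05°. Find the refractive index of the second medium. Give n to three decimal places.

n ≈ 1.570

Brewster's law: tan θ_B = n₂/n₁ (light incident in a clear liquid, refracted into an optical glass).
n₂ = n₁ tan θ_B = 1.803 × tan 41.05° = 1.570.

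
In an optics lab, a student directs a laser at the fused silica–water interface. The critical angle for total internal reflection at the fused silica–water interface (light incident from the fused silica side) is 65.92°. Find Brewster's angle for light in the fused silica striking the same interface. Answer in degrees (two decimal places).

θ_B ≈ 42.40°

n₂/n₁ = sin θ_c = sin 65.92° = 0.9130.
tan θ_B equals the same ratio, so θ_B = arctan(0.9130) = 42.40°.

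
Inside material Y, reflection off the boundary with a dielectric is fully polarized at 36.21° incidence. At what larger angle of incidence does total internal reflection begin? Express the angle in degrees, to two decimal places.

θ_c ≈ 47.07°

tan θ_B = n₂/n₁ = tan 36.21° = 0.7322.
Total internal reflection: sin θ_c = n₂/n₁ = 0.7322.
θ_c = arcsin(0.7322) = 47.07°.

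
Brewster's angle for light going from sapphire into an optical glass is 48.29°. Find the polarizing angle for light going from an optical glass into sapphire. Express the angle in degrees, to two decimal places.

The two Brewster angles are complementary: θ_B' = 90° − θ_B = 90° − 48.29° = 41.71°.

θ_B' ≈ 41.71°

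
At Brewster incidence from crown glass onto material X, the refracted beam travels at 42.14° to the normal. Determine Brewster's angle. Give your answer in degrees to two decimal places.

θ_B ≈ 47.86°

Brewster's condition makes the reflected and refracted beams perpendicular: θ_B + θ_t = 90°.
θ_B = 90° − 42.14° = 47.86°.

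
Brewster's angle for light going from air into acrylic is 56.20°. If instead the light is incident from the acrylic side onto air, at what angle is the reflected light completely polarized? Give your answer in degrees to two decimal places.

θ_B' ≈ 33.80°

The two Brewster angles are complementary: θ_B' = 90° − θ_B = 90° − 56.20° = 33.80°.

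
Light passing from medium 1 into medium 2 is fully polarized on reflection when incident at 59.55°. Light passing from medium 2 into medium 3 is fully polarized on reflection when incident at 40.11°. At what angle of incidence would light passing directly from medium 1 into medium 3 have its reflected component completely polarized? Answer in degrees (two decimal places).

θ_B ≈ 55.09°

n₂/n₁ = tan 59.55° = 1.7011 and n₃/n₂ = tan 40.11° = 0.8424.
n₃/n₁ = 1.4329. Then tan θ_B(1→3) = n₃/n₁, so θ_B(1→3) = arctan(1.4329) = 55.09°.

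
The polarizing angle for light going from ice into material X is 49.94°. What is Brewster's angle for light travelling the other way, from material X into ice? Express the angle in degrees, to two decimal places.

θ_B' ≈ 40.06°

tan θ_B' = n₁/n₂ = 1/tan θ_B, so θ_B' = 90° − θ_B.
θ_B' = 90° − 49.94° = 40.06°.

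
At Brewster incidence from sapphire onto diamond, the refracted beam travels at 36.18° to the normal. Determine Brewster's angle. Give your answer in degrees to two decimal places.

Since the reflected and refracted rays are at right angles at the polarizing angle, θ_B + θ_t = 90°.
θ_B = 90° − 36.18° = 53.82°.

θ_B ≈ 53.82°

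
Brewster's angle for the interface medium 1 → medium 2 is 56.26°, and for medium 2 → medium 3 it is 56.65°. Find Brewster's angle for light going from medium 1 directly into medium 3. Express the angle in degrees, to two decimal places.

tan θ_B(1→2) = n₂/n₁ = tan 56.26° = 1.4972.
tan θ_B(2→3) = n₃/n₂ = tan 56.65° = 1.5195.
So n₃/n₁ = (n₂/n₁)(n₃/n₂) = 1.4972 × 1.5195 = 2.2749.
θ_B(1→3) = arctan(2.2749) = 66.27°.

θ_B ≈ 66.27°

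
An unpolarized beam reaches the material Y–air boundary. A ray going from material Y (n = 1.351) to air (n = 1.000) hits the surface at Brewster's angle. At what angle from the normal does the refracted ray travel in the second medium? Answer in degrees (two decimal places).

θ_t ≈ 53.49°

First find Brewster's angle: tan θ_B = 1.000/1.351 = 0.7402, giving θ_B = 36.51°.
Since θ_B + θ_t = 90° at Brewster incidence, θ_t = 90° − 36.51° = 53.49°.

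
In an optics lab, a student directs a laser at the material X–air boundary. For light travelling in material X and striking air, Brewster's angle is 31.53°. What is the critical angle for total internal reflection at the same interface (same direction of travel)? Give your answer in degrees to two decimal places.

n₂/n₁ = tan 31.53° = 0.6135; the critical angle satisfies sin θ_c = n₂/n₁.
θ_c = arcsin(0.6135) = 37.84°.

θ_c ≈ 37.84°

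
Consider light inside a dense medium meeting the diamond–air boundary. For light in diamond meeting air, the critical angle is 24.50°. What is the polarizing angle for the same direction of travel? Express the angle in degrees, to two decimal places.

At the critical angle sin θ_c = n₂/n₁, giving n₂/n₁ = sin 24.50° = 0.4147.
Then tan θ_B = n₂/n₁ = 0.4147, so θ_B = arctan 0.4147 = 22.52°.

θ_B ≈ 22.52°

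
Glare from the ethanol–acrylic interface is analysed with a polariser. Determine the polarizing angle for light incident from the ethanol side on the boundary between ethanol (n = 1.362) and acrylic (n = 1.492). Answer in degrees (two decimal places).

At Brewster's angle the reflected and refracted rays are perpendicular, which with Snell's law gives tan θ_B = n₂/n₁.
tan θ_B = n₂/n₁ = 1.492/1.362 = 1.0954. Taking the arctangent, θ_B = 47.61°.

θ_B ≈ 47.61°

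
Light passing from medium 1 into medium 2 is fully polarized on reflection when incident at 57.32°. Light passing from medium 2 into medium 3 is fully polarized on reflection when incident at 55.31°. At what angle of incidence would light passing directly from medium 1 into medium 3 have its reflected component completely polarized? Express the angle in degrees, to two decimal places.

θ_B ≈ 66.06°

n₂/n₁ = tan 57.32° = 1.5589 and n₃/n₂ = tan 55.31° = 1.4447.
n₃/n₁ = 2.2521. Then tan θ_B(1→3) = n₃/n₁, so θ_B(1→3) = arctan(2.2521) = 66.06°.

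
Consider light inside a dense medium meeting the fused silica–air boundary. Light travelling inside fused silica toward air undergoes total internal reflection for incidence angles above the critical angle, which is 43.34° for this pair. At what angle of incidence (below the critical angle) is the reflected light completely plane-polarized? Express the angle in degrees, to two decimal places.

At the critical angle sin θ_c = n₂/n₁, giving n₂/n₁ = sin 43.34° = 0.6863.
Then tan θ_B = n₂/n₁ = 0.6863, so θ_B = arctan 0.6863 = 34.46°.

θ_B ≈ 34.46°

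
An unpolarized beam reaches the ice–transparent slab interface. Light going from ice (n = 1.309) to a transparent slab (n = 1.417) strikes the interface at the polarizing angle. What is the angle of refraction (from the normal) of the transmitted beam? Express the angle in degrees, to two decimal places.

θ_t ≈ 42.73°

First find Brewster's angle: tan θ_B = 1.417/1.309 = 1.0825, giving θ_B = 47.27°.
Since θ_B + θ_t = 90° at Brewster incidence, θ_t = 90° − 47.27° = 42.73°.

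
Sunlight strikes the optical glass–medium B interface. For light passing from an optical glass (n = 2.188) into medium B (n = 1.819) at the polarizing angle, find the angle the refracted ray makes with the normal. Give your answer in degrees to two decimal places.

θ_t ≈ 50.26°

tan θ_B = n₂/n₁ = 1.819/2.188 = 0.8314, so θ_B = 39.74°.
The refracted ray is perpendicular to the reflected ray, so θ_t = 90° − θ_B = 50.26°.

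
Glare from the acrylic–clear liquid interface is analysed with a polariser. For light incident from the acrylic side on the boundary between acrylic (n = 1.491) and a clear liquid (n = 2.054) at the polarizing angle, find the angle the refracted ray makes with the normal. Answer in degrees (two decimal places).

θ_t ≈ 35.98°

θ_B = arctan(n₂/n₁) = arctan(2.054/1.491) = 54.02°.
The refracted ray is perpendicular to the reflected ray, so θ_t = 90° − θ_B = 35.98°.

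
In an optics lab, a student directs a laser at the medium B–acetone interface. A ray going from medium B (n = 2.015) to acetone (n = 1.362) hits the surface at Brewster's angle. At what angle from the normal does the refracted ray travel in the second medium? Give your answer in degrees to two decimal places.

θ_t ≈ 55.94°

First find Brewster's angle: tan θ_B = 1.362/2.015 = 0.6759, giving θ_B = 34.06°.
Since θ_B + θ_t = 90° at Brewster incidence, θ_t = 90° − 34.06° = 55.94°.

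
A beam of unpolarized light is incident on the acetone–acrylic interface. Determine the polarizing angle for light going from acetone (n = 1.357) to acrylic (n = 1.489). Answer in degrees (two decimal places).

Brewster's condition: tan θ_B = n₂/n₁ = 1.489/1.357 = 1.0973.
So θ_B = arctan 1.0973 = 47.66°.

θ_B ≈ 47.66°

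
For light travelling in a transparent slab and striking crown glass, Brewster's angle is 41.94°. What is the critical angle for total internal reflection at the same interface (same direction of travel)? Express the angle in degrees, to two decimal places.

tan θ_B = n₂/n₁ = tan 41.94° = 0.8985.
Total internal reflection: sin θ_c = n₂/n₁ = 0.8985.
θ_c = arcsin(0.8985) = 63.96°.

θ_c ≈ 63.96°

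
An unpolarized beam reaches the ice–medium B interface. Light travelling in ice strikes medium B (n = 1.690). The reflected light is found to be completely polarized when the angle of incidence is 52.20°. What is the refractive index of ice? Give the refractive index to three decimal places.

Brewster's law: tan θ_B = n₂/n₁ (light incident in ice, refracted into medium B).
n₁ = n₂ / tan θ_B = 1.690 / tan 52.20° = 1.311.

n ≈ 1.311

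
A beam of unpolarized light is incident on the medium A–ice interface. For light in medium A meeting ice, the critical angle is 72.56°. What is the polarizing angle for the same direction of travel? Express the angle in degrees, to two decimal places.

n₂/n₁ = sin θ_c = sin 72.56° = 0.9540.
tan θ_B equals the same ratio, so θ_B = arctan(0.9540) = 43.65°.

θ_B ≈ 43.65°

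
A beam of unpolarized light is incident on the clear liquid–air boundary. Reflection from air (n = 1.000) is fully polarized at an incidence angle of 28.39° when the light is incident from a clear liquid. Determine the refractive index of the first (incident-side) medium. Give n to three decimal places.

n ≈ 1.850

Full polarization of the reflected beam means tan θ_B = n₂/n₁, where n₁ is the incident medium (a clear liquid).
n₁ = n₂ / tan θ_B = 1.000 / tan 28.39° = 1.850.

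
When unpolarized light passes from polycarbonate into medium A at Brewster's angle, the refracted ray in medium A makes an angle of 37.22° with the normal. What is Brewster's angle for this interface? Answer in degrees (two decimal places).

Since the reflected and refracted rays are at right angles at the polarizing angle, θ_B + θ_t = 90°.
θ_B = 90° − 37.22° = 52.78°.

θ_B ≈ 52.78°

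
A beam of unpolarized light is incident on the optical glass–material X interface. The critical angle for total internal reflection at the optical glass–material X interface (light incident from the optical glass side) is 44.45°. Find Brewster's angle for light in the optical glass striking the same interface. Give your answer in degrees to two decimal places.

θ_B ≈ 35.00°

At the critical angle sin θ_c = n₂/n₁, giving n₂/n₁ = sin 44.45° = 0.7003.
Then tan θ_B = n₂/n₁ = 0.7003, so θ_B = arctan 0.7003 = 35.00°.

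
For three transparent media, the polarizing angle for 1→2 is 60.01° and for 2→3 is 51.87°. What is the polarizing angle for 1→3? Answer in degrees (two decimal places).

tan θ_B(1→2) = n₂/n₁ = tan 60.01° = 1.7327.
tan θ_B(2→3) = n₃/n₂ = tan 51.87° = 1.2740.
Multiplying, n₃/n₁ = 1.7327 × 1.2740 = 2.2075, and θ_B(1→3) = arctan 2.2075 = 65.63°.

θ_B ≈ 65.63°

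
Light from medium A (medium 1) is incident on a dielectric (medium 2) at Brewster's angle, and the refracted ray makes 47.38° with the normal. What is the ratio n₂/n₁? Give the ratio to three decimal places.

n₂/n₁ ≈ 0.920

θ_B + θ_t = 90°, so θ_B = 90° − 47.38° = 42.62°.
Then n₂/n₁ = tan θ_B = tan 42.62° = 0.920.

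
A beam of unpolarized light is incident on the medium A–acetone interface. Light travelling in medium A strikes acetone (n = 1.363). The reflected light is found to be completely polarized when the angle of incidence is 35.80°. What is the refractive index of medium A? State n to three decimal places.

Full polarization of the reflected beam means tan θ_B = n₂/n₁, where n₁ is the incident medium (medium A).
n₁ = n₂ / tan θ_B = 1.363 / tan 35.80° = 1.890.

n ≈ 1.890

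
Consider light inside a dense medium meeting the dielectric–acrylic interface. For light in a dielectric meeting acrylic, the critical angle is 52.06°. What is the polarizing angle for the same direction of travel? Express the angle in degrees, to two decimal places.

At the critical angle sin θ_c = n₂/n₁, giving n₂/n₁ = sin 52.06° = 0.7887.
Then tan θ_B = n₂/n₁ = 0.7887, so θ_B = arctan 0.7887 = 38.26°.

θ_B ≈ 38.26°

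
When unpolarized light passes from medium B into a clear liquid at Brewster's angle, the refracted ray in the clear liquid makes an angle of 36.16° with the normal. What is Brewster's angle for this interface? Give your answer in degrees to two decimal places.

At Brewster's angle the reflected and refracted rays are perpendicular, so θ_B + θ_t = 90°.
θ_B = 90° − 36.16° = 53.84°.

θ_B ≈ 53.84°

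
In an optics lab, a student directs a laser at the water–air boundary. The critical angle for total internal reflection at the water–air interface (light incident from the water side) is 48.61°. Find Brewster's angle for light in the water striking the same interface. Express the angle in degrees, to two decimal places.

sin θ_c = n₂/n₁, so n₂/n₁ = sin 48.61° = 0.7502.
Brewster: tan θ_B = n₂/n₁ = 0.7502.
θ_B = arctan(0.7502) = 36.88°.

θ_B ≈ 36.88°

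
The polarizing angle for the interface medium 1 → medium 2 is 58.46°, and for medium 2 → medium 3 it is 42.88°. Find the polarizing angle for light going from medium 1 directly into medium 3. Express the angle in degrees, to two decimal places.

Each Brewster angle gives a ratio: n₂/n₁ = tan 58.46° = 1.6293, n₃/n₂ = tan 42.88° = 0.9286.
Multiplying, n₃/n₁ = 1.6293 × 0.9286 = 1.5130, and θ_B(1→3) = arctan 1.5130 = 56.54°.

θ_B ≈ 56.54°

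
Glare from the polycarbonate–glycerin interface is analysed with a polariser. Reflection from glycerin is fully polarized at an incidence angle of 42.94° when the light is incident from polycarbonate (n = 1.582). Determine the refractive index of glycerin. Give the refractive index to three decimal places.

n ≈ 1.472

Full polarization of the reflected beam means tan θ_B = n₂/n₁, where n₁ is the incident medium (polycarbonate).
n₂ = n₁ tan θ_B = 1.582 × tan 42.94° = 1.472.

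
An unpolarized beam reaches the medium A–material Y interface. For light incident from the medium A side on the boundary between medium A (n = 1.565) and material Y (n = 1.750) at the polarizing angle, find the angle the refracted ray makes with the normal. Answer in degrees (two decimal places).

First find Brewster's angle: tan θ_B = 1.750/1.565 = 1.1182, giving θ_B = 48.19°.
Since θ_B + θ_t = 90° at Brewster incidence, θ_t = 90° − 48.19° = 41.81°.

θ_t ≈ 41.81°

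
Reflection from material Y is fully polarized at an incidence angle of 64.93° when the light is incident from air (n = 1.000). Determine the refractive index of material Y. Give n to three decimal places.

Brewster's law: tan θ_B = n₂/n₁ (light incident in air, refracted into material Y).
n₂ = n₁ tan θ_B = 1.000 × tan 64.93° = 2.138.

n ≈ 2.138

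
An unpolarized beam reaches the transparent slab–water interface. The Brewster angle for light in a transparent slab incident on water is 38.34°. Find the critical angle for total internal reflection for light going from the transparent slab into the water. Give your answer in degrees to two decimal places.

tan θ_B = n₂/n₁ = tan 38.34° = 0.7909.
Total internal reflection: sin θ_c = n₂/n₁ = 0.7909.
θ_c = arcsin(0.7909) = 52.27°.

θ_c ≈ 52.27°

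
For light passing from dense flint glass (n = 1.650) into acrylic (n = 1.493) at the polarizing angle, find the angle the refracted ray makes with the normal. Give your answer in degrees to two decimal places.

θ_t ≈ 47.86°

θ_B = arctan(n₂/n₁) = arctan(1.493/1.650) = 42.14°.
Since θ_B + θ_t = 90° at Brewster incidence, θ_t = 90° − 42.14° = 47.86°.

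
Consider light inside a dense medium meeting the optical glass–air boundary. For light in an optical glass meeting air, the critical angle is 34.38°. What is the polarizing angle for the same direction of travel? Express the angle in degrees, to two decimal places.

θ_B ≈ 29.45°

n₂/n₁ = sin θ_c = sin 34.38° = 0.5647.
tan θ_B equals the same ratio, so θ_B = arctan(0.5647) = 29.45°.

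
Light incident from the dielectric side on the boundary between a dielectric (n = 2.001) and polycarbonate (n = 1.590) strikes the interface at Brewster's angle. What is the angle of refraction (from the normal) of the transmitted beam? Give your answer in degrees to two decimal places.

θ_B = arctan(n₂/n₁) = arctan(1.590/2.001) = 38.47°.
At Brewster's angle the reflected and refracted rays are perpendicular, so θ_t = 90° − θ_B = 90° − 38.47° = 51.53°.

θ_t ≈ 51.53°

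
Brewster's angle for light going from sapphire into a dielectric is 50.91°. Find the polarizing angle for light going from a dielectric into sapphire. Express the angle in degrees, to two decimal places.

Reversing the direction swaps n₁ and n₂, so tan θ_B' = 1/tan θ_B and θ_B' = 90° − θ_B.
Hence θ_B' = 90° − 50.91° = 39.09°.

θ_B' ≈ 39.09°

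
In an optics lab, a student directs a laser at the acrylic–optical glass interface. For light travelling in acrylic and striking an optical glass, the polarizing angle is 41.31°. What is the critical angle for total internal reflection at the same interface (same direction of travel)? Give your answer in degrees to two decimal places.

tan θ_B = n₂/n₁ = tan 41.31° = 0.8788.
Total internal reflection: sin θ_c = n₂/n₁ = 0.8788.
θ_c = arcsin(0.8788) = 61.50°.

θ_c ≈ 61.50°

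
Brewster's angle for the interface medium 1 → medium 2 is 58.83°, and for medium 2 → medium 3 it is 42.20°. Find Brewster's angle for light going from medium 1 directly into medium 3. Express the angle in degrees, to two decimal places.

θ_B ≈ 56.29°

tan θ_B(1→2) = n₂/n₁ = tan 58.83° = 1.6531.
tan θ_B(2→3) = n₃/n₂ = tan 42.20° = 0.9067.
So n₃/n₁ = (n₂/n₁)(n₃/n₂) = 1.6531 × 0.9067 = 1.4990.
θ_B(1→3) = arctan(1.4990) = 56.29°.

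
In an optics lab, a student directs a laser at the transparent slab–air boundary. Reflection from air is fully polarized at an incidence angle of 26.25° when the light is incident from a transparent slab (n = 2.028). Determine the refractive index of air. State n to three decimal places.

n ≈ 1.000

At Brewster's angle, tan θ_B = n₂/n₁ with n₁ on the incident side (a transparent slab) and n₂ on the transmitted side (air).
n₂ = n₁ tan θ_B = 2.028 × tan 26.25° = 1.000.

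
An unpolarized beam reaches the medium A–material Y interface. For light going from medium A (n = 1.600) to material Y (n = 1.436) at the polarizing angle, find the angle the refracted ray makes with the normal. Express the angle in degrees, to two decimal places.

θ_B = arctan(n₂/n₁) = arctan(1.436/1.600) = 41.91°.
The refracted ray is perpendicular to the reflected ray, so θ_t = 90° − θ_B = 48.09°.

θ_t ≈ 48.09°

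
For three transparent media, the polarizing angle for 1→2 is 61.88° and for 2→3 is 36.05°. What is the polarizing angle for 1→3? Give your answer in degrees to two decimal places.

tan θ_B(1→2) = n₂/n₁ = tan 61.88° = 1.8713.
tan θ_B(2→3) = n₃/n₂ = tan 36.05° = 0.7279.
So n₃/n₁ = (n₂/n₁)(n₃/n₂) = 1.8713 × 0.7279 = 1.3620.
θ_B(1→3) = arctan(1.3620) = 53.71°.

θ_B ≈ 53.71°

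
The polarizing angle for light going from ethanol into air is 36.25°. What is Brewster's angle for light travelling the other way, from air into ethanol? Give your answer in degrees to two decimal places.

Reversing the direction swaps n₁ and n₂, so tan θ_B' = 1/tan θ_B and θ_B' = 90° − θ_B.
Hence θ_B' = 90° − 36.25° = 53.75°.

θ_B' ≈ 53.75°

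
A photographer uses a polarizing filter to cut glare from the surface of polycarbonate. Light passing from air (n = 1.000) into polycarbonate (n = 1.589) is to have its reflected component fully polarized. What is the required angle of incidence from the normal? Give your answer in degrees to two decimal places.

θ_B ≈ 57.82°

Here n₂/n₁ = 1.589/1.000 = 1.5890, and Brewster's law gives tan θ_B = n₂/n₁.
So θ_B = arctan 1.5890 = 57.82°.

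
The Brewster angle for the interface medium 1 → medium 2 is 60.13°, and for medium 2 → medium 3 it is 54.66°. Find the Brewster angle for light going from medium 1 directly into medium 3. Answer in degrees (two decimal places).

Each Brewster angle gives a ratio: n₂/n₁ = tan 60.13° = 1.7412, n₃/n₂ = tan 54.66° = 1.4103.
So n₃/n₁ = (n₂/n₁)(n₃/n₂) = 1.7412 × 1.4103 = 2.4555.
θ_B(1→3) = arctan(2.4555) = 67.84°.

θ_B ≈ 67.84°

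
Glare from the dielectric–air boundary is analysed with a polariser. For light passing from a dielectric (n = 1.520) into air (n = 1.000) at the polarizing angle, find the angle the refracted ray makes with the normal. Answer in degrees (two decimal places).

tan θ_B = n₂/n₁ = 1.000/1.520 = 0.6579, so θ_B = 33.34°.
The refracted ray is perpendicular to the reflected ray, so θ_t = 90° − θ_B = 56.66°.

θ_t ≈ 56.66°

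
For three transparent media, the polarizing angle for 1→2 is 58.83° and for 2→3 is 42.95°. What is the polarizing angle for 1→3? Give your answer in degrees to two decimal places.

n₂/n₁ = tan 58.83° = 1.6531 and n₃/n₂ = tan 42.95° = 0.9309.
So n₃/n₁ = (n₂/n₁)(n₃/n₂) = 1.6531 × 0.9309 = 1.5389.
θ_B(1→3) = arctan(1.5389) = 56.98°.

θ_B ≈ 56.98°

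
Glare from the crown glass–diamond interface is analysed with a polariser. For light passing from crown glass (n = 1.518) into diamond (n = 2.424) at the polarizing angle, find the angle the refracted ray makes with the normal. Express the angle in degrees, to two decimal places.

θ_t ≈ 32.06°

First find Brewster's angle: tan θ_B = 2.424/1.518 = 1.5968, giving θ_B = 57.94°.
Since θ_B + θ_t = 90° at Brewster incidence, θ_t = 90° − 57.94° = 32.06°.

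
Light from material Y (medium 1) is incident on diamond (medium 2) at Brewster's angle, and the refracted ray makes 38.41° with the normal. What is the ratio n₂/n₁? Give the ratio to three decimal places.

n₂/n₁ ≈ 1.261

θ_B + θ_t = 90°, so θ_B = 90° − 38.41° = 51.59°.
Then n₂/n₁ = tan θ_B = tan 51.59° = 1.261.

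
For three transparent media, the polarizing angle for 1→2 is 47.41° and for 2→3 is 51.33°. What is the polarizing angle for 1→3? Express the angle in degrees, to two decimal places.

θ_B ≈ 53.66°

n₂/n₁ = tan 47.41° = 1.0879 and n₃/n₂ = tan 51.33° = 1.2495.
n₃/n₁ = 1.3593. Then tan θ_B(1→3) = n₃/n₁, so θ_B(1→3) = arctan(1.3593) = 53.66°.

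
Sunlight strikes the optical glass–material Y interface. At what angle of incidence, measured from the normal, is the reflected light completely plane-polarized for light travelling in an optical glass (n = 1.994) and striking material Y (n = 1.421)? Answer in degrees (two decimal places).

θ_B ≈ 35.48°

tan θ_B = n₂/n₁ = 1.421/1.994 = 0.7126.
θ_B = arctan(0.7126) = 35.48°.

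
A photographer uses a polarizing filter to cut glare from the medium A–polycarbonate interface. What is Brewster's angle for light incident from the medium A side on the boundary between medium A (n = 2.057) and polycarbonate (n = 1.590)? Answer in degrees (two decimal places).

At Brewster's angle the reflected and refracted rays are perpendicular, which with Snell's law gives tan θ_B = n₂/n₁.
Brewster's condition: tan θ_B = n₂/n₁ = 1.590/2.057 = 0.7730.
So θ_B = arctan 0.7730 = 37.70°.

θ_B ≈ 37.70°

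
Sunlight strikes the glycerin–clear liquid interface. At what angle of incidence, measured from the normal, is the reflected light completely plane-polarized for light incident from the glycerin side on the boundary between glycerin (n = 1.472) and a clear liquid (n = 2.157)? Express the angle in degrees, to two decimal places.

θ_B ≈ 55.69°

The reflected p-component vanishes when tan θ_B = n₂/n₁.
Brewster's condition: tan θ_B = n₂/n₁ = 2.157/1.472 = 1.4654.
θ_B = arctan(1.4654) = 55.69°.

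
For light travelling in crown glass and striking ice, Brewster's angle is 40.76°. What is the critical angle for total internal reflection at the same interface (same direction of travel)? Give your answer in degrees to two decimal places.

tan θ_B = n₂/n₁ = tan 40.76° = 0.8620.
Total internal reflection: sin θ_c = n₂/n₁ = 0.8620.
θ_c = arcsin(0.8620) = 59.54°.

θ_c ≈ 59.54°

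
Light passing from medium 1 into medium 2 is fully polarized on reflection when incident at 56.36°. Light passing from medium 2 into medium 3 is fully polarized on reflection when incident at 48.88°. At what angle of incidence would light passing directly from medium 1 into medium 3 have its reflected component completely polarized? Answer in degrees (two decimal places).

θ_B ≈ 59.85°

tan θ_B(1→2) = n₂/n₁ = tan 56.36° = 1.5028.
tan θ_B(2→3) = n₃/n₂ = tan 48.88° = 1.1455.
So n₃/n₁ = (n₂/n₁)(n₃/n₂) = 1.5028 × 1.1455 = 1.7215.
θ_B(1→3) = arctan(1.7215) = 59.85°.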